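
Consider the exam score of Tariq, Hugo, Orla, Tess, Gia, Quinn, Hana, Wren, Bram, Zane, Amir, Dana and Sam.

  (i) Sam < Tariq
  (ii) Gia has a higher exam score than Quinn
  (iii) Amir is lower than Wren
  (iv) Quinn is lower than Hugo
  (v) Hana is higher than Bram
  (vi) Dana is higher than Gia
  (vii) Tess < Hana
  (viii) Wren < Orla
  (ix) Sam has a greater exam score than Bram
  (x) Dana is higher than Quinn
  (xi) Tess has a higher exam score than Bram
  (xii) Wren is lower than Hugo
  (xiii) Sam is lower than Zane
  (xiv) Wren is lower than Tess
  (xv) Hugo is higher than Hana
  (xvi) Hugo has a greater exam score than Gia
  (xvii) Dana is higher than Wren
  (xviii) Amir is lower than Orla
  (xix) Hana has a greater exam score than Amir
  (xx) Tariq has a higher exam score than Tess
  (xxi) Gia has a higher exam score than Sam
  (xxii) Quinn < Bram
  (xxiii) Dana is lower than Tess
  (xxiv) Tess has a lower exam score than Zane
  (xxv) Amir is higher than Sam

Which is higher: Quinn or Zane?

Zane

The relevant relations are Quinn < Bram; Bram < Sam; Sam < Amir; Amir < Wren; Wren < Tess; Tess < Zane.
Chaining these gives Quinn < Bram < Sam < Amir < Wren < Tess < Zane.
So Quinn < Zane; Zane is the higher of the two.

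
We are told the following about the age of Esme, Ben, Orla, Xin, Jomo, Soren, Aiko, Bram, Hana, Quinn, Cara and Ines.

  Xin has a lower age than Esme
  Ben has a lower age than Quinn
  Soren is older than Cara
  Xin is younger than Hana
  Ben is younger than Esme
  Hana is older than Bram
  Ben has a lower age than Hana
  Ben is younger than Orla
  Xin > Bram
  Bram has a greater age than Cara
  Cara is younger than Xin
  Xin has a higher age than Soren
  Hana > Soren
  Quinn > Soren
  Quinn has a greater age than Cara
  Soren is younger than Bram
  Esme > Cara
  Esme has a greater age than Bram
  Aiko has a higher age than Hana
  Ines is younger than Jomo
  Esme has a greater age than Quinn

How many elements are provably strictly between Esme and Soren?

3

Chaining upward from Soren reaches: Bram, Quinn, Xin, Hana, Aiko.
Chaining downward from Esme reaches: Cara, Ben, Bram, Quinn, Xin.
Strictly between Soren and Esme are those in both lists: Bram, Quinn, Xin — 3 elements.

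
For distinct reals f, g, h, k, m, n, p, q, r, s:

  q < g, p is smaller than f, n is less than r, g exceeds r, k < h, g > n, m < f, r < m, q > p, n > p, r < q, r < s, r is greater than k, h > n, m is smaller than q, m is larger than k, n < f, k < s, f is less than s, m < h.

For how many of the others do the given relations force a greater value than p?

Directly above p: n, q, f.
One step further: r, h, g, s (7 so far).
One step further: m (8 so far).
Nothing else is reachable above p; 8 in all.

8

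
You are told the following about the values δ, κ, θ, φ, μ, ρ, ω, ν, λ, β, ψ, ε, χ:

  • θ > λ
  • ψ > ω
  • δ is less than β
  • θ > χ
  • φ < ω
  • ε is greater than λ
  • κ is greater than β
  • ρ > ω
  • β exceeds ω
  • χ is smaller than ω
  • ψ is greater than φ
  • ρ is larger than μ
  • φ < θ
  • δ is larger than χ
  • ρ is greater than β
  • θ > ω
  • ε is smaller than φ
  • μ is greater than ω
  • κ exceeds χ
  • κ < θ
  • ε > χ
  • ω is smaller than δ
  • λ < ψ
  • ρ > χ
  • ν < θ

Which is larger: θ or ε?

θ

Link the given pairs in sequence: ε < φ; φ < ω; ω < δ; δ < β; β < κ; κ < θ.
Together: ε < φ < ω < δ < β < κ < θ.
So ε < θ; θ is the larger of the two.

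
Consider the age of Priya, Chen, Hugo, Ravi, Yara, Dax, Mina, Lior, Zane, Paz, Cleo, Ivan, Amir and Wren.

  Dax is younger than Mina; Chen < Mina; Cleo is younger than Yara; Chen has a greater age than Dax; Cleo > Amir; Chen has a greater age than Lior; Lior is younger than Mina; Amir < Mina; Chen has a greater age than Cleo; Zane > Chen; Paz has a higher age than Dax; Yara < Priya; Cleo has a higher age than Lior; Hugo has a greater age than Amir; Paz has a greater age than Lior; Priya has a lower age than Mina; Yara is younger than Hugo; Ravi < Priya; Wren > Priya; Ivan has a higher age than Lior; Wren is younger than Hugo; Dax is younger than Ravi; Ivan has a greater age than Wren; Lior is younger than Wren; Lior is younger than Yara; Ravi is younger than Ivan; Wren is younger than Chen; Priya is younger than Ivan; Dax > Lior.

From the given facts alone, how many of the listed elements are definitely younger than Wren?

7

The elements the relations force below Wren are Amir, Lior, Dax, Cleo, Yara, Ravi, Priya — no chain reaches any other.
That is 7.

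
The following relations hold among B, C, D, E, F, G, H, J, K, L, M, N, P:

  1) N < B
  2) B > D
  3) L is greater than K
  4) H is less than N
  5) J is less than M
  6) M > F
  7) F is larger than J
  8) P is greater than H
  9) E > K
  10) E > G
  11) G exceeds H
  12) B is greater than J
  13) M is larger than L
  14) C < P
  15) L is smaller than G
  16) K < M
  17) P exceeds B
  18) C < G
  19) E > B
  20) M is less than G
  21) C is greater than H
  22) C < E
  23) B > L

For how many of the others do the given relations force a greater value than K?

6

From K the given relations immediately reach L, M, E.
From those, B, G — 5 in total.
From those, P — 6 in total.
No other element is forced above K by the given relations, so the count is 6.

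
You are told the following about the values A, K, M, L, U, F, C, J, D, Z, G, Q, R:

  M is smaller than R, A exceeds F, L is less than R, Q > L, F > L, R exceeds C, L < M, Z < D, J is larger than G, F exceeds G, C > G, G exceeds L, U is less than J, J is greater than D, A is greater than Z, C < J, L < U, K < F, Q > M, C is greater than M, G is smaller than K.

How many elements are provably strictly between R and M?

The relations place M below R. An element lies strictly between them when it is forced above M and also forced below R.
Above M: {Q, C, J}. Below R: {L, G, C}.
Intersection: {C} — 1.

1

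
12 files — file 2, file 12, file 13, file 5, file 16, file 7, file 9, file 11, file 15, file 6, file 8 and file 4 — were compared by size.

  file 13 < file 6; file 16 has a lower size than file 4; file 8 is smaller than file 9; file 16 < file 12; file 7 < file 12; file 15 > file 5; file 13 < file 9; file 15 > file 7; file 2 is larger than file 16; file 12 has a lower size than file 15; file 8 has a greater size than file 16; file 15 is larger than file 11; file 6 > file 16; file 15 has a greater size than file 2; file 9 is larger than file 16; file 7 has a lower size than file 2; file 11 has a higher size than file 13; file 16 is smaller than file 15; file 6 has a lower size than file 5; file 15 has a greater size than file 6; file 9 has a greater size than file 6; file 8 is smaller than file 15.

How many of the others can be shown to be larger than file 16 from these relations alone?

The elements the relations force above file 16 are file 4, file 8, file 6, file 2, file 5, file 12, file 15, file 9 — no chain reaches any other.
That is 8.

8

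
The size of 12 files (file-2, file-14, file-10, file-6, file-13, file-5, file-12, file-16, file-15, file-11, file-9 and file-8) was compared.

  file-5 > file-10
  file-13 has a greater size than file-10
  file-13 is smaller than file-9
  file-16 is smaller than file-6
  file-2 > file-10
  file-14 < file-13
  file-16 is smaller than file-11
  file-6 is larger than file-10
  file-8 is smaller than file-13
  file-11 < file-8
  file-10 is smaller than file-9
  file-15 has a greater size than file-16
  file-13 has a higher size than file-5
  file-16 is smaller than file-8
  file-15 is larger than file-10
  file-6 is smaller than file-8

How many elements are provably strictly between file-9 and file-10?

Chaining upward from file-10 reaches: file-2, file-6, file-8, file-15, file-5, file-13.
Chaining downward from file-9 reaches: file-14, file-16, file-6, file-11, file-8, file-5, file-13.
Strictly between file-10 and file-9 are those in both lists: file-6, file-8, file-5, file-13 — 4 elements.

4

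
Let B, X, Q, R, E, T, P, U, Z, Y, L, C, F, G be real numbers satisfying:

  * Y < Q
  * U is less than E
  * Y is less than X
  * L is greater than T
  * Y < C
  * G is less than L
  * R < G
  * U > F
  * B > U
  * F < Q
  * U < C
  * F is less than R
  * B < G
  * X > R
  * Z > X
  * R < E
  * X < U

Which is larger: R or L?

R < X < U < B < G < L, by transitivity through X, U, B, G.
So R < L; L is the larger of the two.

L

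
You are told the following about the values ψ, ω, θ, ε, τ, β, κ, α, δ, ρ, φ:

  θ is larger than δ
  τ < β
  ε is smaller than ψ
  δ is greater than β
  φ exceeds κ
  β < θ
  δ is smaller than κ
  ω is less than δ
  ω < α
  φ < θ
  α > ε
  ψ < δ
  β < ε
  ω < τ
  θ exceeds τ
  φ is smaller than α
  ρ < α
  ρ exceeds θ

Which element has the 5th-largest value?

Chaining the given pairs: ω < τ < β < ε < ψ < δ < κ < φ < θ < ρ < α.
The 5th largest is κ.

κ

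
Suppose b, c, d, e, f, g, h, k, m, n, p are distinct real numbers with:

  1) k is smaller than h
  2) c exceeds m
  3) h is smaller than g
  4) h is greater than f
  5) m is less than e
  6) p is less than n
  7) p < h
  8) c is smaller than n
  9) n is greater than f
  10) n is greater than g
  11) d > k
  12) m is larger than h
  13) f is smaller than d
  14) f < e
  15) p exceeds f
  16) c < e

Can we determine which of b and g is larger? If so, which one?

Following every chain through b: nothing is chained to b.
g is not reached, and no chain runs the other way from g to b.
So the given relations leave the order of b and g undetermined.

undetermined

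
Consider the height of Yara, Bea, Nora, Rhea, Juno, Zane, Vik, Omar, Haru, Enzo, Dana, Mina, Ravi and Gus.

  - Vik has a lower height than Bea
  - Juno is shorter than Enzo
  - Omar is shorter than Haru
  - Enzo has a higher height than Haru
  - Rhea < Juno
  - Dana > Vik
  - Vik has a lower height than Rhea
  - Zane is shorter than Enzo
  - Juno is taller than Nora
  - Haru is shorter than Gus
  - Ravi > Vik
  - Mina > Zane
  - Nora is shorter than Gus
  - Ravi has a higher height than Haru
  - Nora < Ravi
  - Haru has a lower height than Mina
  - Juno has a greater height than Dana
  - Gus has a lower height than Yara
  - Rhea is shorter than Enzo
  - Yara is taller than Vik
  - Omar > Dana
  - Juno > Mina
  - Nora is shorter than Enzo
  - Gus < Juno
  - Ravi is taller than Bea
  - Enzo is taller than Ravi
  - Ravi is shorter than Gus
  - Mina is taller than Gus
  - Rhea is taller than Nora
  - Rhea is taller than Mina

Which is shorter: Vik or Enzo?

Vik < Dana and Dana < Omar give Vik < Omar.
Then Omar < Haru extends the chain to Haru.
With Haru < Ravi: Vik < Dana < Omar < Haru < Ravi.
Then Ravi < Gus extends the chain to Gus.
Then Gus < Mina extends the chain to Mina.
Then Mina < Rhea extends the chain to Rhea.
With Rhea < Juno: Vik < Dana < Omar < Haru < Ravi < Gus < Mina < Rhea < Juno.
With Juno < Enzo: Vik < Dana < Omar < Haru < Ravi < Gus < Mina < Rhea < Juno < Enzo.
So Vik < Enzo; Vik is the shorter of the two.

Vik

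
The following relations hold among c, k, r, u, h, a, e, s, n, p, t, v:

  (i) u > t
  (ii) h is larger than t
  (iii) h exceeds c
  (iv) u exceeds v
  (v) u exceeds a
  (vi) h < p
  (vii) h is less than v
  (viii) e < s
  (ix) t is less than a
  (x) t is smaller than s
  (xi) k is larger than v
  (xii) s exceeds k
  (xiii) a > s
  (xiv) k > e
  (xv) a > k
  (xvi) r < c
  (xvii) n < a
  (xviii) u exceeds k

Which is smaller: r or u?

r

Following the relations from r: r < c < h < v < k < s < a < u.
So r < u; r is the smaller of the two.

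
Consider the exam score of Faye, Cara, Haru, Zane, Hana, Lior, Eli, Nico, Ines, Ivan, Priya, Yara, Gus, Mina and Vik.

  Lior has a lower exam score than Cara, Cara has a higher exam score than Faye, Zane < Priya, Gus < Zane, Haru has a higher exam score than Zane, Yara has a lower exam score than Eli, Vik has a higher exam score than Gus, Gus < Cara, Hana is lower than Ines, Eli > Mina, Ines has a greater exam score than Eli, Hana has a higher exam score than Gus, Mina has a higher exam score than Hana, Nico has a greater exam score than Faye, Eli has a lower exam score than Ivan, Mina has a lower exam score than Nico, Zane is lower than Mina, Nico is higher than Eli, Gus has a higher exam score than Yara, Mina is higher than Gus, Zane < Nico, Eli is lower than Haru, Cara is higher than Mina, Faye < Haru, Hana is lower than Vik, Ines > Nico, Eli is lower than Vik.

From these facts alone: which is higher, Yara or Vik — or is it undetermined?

Vik

Link the given pairs in sequence: Yara < Gus; Gus < Hana; Hana < Mina; Mina < Eli; Eli < Vik.
Chaining these gives Yara < Gus < Hana < Mina < Eli < Vik.
So Vik is higher.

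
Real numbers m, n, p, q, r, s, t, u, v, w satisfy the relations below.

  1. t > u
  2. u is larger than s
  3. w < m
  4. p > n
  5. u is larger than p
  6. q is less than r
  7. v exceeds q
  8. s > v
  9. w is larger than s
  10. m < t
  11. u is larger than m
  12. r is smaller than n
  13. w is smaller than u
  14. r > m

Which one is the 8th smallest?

Piecing the relations together gives one ordering: q < v < s < w < m < r < n < p < u < t.
Counting 8 from the smallest end gives p.

p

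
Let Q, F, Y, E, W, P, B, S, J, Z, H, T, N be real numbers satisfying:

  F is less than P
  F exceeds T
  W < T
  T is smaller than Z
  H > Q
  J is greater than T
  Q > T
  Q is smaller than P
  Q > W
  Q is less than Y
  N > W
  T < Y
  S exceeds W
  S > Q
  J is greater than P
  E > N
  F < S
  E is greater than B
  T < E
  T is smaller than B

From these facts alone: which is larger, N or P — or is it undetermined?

Following every chain through P: above P we get J; below P we get W, T, Q, F.
N is not reached, and no chain runs the other way from N to P.
So the given relations leave the order of P and N undetermined.

undetermined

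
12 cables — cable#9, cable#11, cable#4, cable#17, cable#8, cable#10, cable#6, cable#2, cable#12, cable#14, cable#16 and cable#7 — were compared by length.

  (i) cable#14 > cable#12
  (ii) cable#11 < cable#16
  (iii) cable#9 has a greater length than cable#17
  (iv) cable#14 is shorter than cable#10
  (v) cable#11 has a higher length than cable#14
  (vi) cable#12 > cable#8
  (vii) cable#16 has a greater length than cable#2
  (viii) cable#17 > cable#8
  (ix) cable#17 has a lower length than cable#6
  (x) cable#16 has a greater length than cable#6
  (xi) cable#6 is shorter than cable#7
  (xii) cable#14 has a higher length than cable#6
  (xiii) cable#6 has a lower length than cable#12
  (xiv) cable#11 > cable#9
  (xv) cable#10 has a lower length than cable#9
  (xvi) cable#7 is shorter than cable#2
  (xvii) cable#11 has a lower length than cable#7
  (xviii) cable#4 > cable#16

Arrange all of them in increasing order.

Nothing is placed below cable#8, so it is least; from there cable#8 < cable#17; cable#17 < cable#6; cable#6 < cable#12; cable#12 < cable#14; cable#14 < cable#10; cable#10 < cable#9; cable#9 < cable#11; cable#11 < cable#7; cable#7 < cable#2; cable#2 < cable#16; cable#16 < cable#4, each given directly.

cable#8 < cable#17 < cable#6 < cable#12 < cable#14 < cable#10 < cable#9 < cable#11 < cable#7 < cable#2 < cable#16 < cable#4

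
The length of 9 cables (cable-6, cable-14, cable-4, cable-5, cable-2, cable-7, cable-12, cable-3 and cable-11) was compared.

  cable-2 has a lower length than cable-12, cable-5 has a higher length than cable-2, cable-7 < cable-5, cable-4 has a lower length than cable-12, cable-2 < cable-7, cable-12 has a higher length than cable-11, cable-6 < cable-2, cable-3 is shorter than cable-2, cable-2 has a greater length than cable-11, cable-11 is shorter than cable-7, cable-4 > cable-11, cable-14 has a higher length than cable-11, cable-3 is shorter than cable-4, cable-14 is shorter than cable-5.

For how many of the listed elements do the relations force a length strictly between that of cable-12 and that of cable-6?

1

The relations place cable-6 below cable-12. An element lies strictly between them when it is forced above cable-6 and also forced below cable-12.
Above cable-6: {cable-2, cable-7, cable-5}. Below cable-12: {cable-3, cable-11, cable-2, cable-4}.
Intersection: {cable-2} — 1.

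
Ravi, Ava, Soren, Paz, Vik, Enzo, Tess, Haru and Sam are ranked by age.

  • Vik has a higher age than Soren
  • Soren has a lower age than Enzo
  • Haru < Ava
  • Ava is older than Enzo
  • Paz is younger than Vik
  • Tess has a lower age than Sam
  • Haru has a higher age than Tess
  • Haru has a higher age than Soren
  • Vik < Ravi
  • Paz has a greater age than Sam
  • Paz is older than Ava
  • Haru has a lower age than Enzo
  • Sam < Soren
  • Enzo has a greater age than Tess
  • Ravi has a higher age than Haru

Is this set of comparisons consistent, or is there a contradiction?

The single ordering Tess < Sam < Soren < Haru < Enzo < Ava < Paz < Vik < Ravi satisfies every listed relation, so no contradiction arises.

consistent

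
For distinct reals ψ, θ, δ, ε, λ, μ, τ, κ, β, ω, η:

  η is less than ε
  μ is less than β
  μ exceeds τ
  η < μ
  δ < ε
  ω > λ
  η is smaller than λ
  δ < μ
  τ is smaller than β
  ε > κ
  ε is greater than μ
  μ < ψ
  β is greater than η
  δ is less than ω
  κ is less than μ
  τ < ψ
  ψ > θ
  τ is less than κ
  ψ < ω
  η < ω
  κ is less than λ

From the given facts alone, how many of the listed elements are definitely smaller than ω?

8

From ω the given relations immediately reach δ, η, ψ, λ.
From those, τ, θ, κ, μ — 8 in total.
No other element is forced below ω by the given relations, so the count is 8.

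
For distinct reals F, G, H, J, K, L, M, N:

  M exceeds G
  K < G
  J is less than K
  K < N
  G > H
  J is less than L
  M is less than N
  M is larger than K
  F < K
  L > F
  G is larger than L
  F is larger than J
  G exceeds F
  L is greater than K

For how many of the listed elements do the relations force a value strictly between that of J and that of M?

4

The relations place J below M. An element lies strictly between them when it is forced above J and also forced below M.
Above J: {F, K, L, G, N}. Below M: {H, F, K, L, G}.
Intersection: {F, K, L, G} — 4.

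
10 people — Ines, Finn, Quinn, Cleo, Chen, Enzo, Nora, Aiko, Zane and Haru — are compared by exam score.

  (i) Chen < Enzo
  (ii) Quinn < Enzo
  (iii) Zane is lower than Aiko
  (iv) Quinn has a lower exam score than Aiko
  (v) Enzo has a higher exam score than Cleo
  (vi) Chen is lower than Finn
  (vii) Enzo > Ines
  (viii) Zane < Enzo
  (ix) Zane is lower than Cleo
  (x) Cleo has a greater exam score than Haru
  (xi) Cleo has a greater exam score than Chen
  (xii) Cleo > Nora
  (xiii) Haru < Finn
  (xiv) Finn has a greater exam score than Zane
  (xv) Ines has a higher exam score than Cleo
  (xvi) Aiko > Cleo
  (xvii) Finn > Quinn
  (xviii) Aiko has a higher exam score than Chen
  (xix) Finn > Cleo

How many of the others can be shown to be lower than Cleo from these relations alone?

4

Directly below Cleo: Haru, Nora, Zane, Chen.
Nothing else is reachable below Cleo; 4 in all.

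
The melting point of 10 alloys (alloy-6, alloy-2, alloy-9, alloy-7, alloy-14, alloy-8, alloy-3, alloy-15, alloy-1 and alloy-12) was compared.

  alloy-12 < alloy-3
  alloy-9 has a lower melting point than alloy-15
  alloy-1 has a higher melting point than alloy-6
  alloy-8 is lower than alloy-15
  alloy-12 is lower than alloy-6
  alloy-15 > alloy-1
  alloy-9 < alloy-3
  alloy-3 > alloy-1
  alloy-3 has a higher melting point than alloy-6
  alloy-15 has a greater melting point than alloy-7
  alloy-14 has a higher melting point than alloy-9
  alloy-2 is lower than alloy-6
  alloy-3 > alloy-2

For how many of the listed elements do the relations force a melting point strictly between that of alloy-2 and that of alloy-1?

1

Chaining upward from alloy-2 reaches: alloy-6, alloy-3, alloy-15.
Chaining downward from alloy-1 reaches: alloy-12, alloy-6.
Strictly between alloy-2 and alloy-1 are those in both lists: alloy-6 — 1 element.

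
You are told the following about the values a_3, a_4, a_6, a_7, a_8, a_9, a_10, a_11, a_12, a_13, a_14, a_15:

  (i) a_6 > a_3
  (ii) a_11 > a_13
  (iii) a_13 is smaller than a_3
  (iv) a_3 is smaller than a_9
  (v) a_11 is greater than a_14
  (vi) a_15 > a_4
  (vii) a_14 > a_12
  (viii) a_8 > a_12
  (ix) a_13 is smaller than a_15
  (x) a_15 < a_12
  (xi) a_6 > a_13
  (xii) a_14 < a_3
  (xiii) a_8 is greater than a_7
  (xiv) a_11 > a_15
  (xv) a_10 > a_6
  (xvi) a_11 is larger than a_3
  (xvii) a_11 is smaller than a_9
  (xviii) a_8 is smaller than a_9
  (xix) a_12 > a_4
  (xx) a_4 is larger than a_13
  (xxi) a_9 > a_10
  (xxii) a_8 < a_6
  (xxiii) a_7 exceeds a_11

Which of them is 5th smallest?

Chaining the given pairs: a_13 < a_4 < a_15 < a_12 < a_14 < a_3 < a_11 < a_7 < a_8 < a_6 < a_10 < a_9.
Counting 5 from the smallest end gives a_14.

a_14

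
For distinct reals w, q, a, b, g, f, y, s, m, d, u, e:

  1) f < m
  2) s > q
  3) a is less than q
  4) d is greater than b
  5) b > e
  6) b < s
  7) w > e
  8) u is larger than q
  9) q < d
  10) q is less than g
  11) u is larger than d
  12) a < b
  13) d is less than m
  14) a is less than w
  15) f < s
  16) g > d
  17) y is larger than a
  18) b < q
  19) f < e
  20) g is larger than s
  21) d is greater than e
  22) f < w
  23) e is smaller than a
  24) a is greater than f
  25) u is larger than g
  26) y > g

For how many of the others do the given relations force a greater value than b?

The elements the relations force above b are q, d, s, g, u, m, y — no chain reaches any other.
That is 7.

7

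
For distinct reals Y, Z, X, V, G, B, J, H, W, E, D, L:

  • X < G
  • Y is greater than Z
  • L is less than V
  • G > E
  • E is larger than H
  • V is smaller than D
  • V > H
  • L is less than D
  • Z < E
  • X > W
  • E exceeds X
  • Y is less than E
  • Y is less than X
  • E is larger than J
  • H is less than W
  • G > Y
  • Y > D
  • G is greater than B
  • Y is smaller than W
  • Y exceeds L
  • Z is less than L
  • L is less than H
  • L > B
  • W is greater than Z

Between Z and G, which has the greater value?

G

Link the given pairs in sequence: Z < L; L < H; H < V; V < D; D < Y; Y < W; W < X; X < E; E < G.
Together: Z < L < H < V < D < Y < W < X < E < G.
So Z < G; G is the larger of the two.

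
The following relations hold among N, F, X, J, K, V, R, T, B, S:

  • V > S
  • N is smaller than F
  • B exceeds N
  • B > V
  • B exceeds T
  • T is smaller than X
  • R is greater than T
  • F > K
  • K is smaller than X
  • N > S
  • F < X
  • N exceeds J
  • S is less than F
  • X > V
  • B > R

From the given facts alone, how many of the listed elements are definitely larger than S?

Directly above S: V, N, F.
One step further: B, X (5 so far).
No other element is forced above S by the given relations, so the count is 5.

5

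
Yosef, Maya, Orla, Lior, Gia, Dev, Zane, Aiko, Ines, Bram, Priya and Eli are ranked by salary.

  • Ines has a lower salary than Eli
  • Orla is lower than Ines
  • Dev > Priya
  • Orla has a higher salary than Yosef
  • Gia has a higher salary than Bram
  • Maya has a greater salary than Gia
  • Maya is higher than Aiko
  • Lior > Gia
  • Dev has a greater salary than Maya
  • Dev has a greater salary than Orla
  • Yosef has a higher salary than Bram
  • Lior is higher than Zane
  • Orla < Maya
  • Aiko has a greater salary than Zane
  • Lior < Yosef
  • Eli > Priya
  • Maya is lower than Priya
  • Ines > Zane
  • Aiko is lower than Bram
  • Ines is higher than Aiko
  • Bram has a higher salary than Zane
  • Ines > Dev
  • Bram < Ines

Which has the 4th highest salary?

Chaining the given pairs: Zane < Aiko < Bram < Gia < Lior < Yosef < Orla < Maya < Priya < Dev < Ines < Eli.
Counting 4 from the largest end gives Priya.

Priya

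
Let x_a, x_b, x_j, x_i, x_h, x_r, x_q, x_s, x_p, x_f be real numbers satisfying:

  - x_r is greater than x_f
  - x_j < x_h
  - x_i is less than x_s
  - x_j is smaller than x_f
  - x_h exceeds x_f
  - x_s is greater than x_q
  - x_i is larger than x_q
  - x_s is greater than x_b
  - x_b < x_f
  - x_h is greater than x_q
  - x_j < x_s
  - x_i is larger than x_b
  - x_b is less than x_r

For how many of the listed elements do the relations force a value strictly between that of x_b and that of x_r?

The relations place x_b below x_r. An element lies strictly between them when it is forced above x_b and also forced below x_r.
Above x_b: {x_f, x_i, x_s, x_h}. Below x_r: {x_j, x_f}.
Intersection: {x_f} — 1.

1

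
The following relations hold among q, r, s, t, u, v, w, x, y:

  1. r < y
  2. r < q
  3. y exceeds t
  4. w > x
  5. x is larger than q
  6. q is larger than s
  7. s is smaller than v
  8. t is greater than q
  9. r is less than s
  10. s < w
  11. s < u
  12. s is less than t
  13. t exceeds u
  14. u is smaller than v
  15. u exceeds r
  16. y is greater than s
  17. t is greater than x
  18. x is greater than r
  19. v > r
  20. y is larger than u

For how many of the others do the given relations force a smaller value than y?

From y the given relations immediately reach r, s, u, t.
From those, q, x — 6 in total.
Nothing else is reachable below y; 6 in all.

6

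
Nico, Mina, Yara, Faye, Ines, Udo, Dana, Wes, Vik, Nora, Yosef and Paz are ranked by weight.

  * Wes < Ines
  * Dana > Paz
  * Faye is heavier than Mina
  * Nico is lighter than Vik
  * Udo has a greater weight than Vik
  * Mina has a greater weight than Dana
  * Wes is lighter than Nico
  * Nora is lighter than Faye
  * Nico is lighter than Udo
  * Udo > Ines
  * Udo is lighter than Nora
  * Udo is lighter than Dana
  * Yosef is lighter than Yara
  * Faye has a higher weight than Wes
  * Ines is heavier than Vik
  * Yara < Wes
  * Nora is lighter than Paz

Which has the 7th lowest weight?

Udo

Chaining the given pairs: Yosef < Yara < Wes < Nico < Vik < Ines < Udo < Nora < Paz < Dana < Mina < Faye.
Counting 7 from the smallest end gives Udo.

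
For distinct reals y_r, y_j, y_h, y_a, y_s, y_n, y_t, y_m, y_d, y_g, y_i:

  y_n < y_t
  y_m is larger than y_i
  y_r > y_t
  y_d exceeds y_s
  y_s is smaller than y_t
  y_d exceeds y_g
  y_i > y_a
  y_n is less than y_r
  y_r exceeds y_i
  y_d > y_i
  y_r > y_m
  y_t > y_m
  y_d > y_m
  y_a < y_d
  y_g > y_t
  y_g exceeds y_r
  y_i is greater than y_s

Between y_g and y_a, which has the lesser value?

Link the given pairs in sequence: y_a < y_i; y_i < y_m; y_m < y_t; y_t < y_r; y_r < y_g.
Together: y_a < y_i < y_m < y_t < y_r < y_g.
So y_a < y_g; y_a is the smaller of the two.

y_a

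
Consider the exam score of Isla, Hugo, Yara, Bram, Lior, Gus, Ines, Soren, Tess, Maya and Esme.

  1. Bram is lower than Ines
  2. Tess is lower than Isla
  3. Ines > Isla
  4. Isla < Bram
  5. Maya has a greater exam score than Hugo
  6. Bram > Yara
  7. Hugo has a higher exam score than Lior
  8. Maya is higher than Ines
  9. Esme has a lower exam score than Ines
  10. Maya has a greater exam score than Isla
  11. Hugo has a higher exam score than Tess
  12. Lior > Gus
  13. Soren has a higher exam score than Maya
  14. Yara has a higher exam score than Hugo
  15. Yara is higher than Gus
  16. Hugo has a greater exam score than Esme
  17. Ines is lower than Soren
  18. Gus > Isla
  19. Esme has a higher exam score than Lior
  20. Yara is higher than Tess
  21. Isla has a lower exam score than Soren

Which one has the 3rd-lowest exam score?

Gus

Chaining the given pairs: Tess < Isla < Gus < Lior < Esme < Hugo < Yara < Bram < Ines < Maya < Soren.
The 3rd smallest is Gus.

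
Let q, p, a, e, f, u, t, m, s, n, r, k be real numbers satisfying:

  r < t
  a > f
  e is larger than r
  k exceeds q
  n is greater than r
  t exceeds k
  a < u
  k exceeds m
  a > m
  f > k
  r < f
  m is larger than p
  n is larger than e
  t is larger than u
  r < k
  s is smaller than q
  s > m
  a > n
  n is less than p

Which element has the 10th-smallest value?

Chaining the given pairs: r < e < n < p < m < s < q < k < f < a < u < t.
Counting 10 from the smallest end gives a.

a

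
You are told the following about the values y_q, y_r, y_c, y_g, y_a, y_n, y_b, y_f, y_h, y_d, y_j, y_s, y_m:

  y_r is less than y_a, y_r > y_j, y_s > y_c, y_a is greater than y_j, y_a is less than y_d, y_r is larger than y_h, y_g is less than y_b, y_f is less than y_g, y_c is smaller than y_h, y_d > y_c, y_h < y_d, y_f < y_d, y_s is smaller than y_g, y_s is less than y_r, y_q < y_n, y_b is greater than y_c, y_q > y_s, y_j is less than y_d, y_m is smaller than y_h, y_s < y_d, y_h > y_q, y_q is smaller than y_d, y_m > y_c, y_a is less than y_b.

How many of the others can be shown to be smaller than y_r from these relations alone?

The elements the relations force below y_r are y_c, y_s, y_j, y_q, y_m, y_h — no chain reaches any other.
That is 6.

6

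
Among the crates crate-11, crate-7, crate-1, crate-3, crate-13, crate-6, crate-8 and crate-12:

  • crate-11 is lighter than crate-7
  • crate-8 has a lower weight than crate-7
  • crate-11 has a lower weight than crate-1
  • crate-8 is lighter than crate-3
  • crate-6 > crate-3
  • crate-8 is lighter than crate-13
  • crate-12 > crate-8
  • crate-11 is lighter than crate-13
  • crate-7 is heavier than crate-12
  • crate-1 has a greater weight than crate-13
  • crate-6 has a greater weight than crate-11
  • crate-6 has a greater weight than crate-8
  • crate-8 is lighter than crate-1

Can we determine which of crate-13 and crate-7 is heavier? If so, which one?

Following every chain through crate-13: above crate-13 we get crate-1; below crate-13 we get crate-8, crate-11.
crate-7 is not reached, and no chain runs the other way from crate-7 to crate-13.
So the given relations leave the order of crate-13 and crate-7 undetermined.

undetermined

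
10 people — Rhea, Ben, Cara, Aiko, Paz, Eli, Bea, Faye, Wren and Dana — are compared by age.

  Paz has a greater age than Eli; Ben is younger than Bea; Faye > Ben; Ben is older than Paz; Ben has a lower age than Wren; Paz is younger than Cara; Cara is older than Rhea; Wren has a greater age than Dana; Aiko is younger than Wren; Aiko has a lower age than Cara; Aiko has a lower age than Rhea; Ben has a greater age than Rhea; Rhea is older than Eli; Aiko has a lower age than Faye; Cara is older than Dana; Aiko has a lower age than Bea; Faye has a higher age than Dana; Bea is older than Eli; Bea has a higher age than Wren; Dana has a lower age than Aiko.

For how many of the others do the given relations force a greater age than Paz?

5

The elements the relations force above Paz are Ben, Wren, Cara, Faye, Bea — no chain reaches any other.
That is 5.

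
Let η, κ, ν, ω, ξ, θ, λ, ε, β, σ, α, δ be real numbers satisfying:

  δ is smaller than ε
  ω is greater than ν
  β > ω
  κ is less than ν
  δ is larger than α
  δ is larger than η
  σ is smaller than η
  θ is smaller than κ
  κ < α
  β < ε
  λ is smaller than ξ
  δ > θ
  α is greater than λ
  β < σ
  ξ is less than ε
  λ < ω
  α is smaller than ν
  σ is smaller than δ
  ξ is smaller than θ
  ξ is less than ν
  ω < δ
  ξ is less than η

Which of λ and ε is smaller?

λ < ξ and ξ < θ give λ < θ.
With θ < κ: λ < ξ < θ < κ.
Then κ < α extends the chain to α.
Then α < ν extends the chain to ν.
With ν < ω: λ < ξ < θ < κ < α < ν < ω.
With ω < β: λ < ξ < θ < κ < α < ν < ω < β.
With β < σ: λ < ξ < θ < κ < α < ν < ω < β < σ.
Then σ < η extends the chain to η.
With η < δ: λ < ξ < θ < κ < α < ν < ω < β < σ < η < δ.
With δ < ε: λ < ξ < θ < κ < α < ν < ω < β < σ < η < δ < ε.
So λ < ε; λ is the smaller of the two.

λ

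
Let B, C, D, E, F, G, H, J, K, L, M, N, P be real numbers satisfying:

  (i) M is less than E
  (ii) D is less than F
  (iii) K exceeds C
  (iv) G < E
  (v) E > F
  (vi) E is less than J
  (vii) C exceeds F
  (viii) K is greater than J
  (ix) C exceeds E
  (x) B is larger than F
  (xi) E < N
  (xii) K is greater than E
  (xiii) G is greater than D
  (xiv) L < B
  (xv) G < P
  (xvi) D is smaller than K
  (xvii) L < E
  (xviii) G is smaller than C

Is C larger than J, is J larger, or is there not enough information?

undetermined

Following every chain through J: above J we get K; below J we get L, D, F, M, G, E.
C is not reached, and no chain runs the other way from C to J.
So the given relations leave the order of J and C undetermined.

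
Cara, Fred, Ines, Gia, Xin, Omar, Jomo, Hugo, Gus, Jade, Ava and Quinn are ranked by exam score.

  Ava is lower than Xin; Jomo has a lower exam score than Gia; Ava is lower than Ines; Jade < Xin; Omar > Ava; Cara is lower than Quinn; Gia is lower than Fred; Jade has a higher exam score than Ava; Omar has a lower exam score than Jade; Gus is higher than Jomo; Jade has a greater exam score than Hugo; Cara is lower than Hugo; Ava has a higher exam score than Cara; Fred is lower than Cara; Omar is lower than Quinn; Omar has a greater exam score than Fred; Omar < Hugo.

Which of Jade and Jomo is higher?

Jomo < Gia < Fred < Cara < Ava < Omar < Hugo < Jade, by transitivity through Gia, Fred, Cara, Ava, Omar, Hugo.
So Jomo < Jade; Jade is the higher of the two.

Jade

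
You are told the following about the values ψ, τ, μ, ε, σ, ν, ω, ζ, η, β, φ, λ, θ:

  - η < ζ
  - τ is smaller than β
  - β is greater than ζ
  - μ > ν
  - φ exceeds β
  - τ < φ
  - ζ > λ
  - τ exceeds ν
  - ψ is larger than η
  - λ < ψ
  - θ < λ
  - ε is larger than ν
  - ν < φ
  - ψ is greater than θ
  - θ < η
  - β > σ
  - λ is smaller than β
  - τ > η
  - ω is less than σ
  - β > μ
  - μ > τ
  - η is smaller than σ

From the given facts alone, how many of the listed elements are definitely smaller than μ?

Directly below μ: ν, τ.
One step further: η (3 so far).
One step further: θ (4 so far).
No other element is forced below μ by the given relations, so the count is 4.

4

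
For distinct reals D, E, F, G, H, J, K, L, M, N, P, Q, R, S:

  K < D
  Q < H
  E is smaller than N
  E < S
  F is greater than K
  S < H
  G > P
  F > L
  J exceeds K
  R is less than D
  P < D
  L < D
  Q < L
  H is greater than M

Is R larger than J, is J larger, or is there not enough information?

undetermined

Following every chain through R: above R we get D.
J is not reached, and no chain runs the other way from J to R.
So the given relations leave the order of R and J undetermined.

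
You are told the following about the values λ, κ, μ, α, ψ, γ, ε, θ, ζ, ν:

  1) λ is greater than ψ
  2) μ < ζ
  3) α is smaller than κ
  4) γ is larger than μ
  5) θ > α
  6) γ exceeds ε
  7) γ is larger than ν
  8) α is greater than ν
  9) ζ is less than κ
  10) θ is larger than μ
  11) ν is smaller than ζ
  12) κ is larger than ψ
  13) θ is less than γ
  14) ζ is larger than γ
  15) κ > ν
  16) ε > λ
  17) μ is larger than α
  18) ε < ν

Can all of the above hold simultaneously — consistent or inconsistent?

consistent

The single ordering ψ < λ < ε < ν < α < μ < θ < γ < ζ < κ satisfies every listed relation, so no contradiction arises.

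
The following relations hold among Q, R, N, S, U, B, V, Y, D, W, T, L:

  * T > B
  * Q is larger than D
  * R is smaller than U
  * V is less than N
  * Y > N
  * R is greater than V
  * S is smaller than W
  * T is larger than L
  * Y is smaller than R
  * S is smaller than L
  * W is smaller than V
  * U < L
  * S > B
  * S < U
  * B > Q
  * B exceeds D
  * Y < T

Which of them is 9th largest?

S

Piecing the relations together gives one ordering: D < Q < B < S < W < V < N < Y < R < U < L < T.
The 9th largest is S.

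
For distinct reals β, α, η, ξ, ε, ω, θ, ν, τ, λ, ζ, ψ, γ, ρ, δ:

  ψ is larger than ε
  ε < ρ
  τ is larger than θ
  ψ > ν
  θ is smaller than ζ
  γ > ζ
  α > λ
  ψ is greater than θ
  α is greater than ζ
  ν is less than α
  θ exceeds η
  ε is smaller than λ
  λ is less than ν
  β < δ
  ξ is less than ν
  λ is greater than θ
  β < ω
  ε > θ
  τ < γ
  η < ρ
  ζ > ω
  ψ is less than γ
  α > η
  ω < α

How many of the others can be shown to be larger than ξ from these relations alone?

4

From ξ the given relations immediately reach ν.
From those, ψ, α — 3 in total.
From those, γ — 4 in total.
Nothing else is reachable above ξ; 4 in all.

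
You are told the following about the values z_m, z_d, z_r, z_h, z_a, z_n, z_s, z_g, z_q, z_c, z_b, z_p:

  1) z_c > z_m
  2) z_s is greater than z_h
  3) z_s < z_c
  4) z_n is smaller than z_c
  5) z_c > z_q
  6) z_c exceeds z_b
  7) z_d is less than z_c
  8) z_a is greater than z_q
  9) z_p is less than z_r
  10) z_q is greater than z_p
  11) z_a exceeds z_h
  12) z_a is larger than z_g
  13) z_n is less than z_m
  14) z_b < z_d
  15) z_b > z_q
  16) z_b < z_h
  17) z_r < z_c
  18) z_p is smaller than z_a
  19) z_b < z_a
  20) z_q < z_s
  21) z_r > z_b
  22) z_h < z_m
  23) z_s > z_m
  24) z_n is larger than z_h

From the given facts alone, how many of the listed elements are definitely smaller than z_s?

6

The elements the relations force below z_s are z_p, z_q, z_b, z_h, z_n, z_m — no chain reaches any other.
That is 6.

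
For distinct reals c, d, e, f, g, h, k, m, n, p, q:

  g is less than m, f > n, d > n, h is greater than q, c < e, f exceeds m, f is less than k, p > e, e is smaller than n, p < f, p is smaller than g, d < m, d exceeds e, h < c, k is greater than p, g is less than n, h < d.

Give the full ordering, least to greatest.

q < h < c < e < p < g < n < d < m < f < k

Each adjacent pair is fixed by a given relation: q < h; h < c; c < e; e < p; p < g; g < n; n < d; d < m; m < f; f < k. Chaining them end to end gives the full order.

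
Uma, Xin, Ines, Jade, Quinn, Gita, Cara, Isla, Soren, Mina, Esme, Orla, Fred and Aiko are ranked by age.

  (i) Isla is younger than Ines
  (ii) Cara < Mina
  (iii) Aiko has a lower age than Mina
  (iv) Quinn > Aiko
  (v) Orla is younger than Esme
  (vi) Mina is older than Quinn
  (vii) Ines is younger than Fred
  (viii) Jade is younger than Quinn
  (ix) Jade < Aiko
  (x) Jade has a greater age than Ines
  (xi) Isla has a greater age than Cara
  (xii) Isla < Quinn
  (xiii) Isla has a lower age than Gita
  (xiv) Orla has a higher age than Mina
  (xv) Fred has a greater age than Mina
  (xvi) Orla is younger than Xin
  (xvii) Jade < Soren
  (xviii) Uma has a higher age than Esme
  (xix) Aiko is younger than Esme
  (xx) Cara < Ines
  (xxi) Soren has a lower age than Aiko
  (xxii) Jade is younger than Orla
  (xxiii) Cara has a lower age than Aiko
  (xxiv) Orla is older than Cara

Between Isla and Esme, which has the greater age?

Following the relations from Isla: Isla < Ines < Jade < Soren < Aiko < Quinn < Mina < Orla < Esme.
So Isla < Esme; Esme is the older of the two.

Esme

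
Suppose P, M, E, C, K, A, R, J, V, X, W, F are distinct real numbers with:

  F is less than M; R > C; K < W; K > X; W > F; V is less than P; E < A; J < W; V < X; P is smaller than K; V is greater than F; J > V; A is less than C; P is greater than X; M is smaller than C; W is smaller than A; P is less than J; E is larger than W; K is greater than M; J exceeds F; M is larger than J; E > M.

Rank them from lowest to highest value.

F < V < X < P < J < M < K < W < E < A < C < R

Each adjacent pair is fixed by a given relation: F < V; V < X; X < P; P < J; J < M; M < K; K < W; W < E; E < A; A < C; C < R. Chaining them end to end gives the full order.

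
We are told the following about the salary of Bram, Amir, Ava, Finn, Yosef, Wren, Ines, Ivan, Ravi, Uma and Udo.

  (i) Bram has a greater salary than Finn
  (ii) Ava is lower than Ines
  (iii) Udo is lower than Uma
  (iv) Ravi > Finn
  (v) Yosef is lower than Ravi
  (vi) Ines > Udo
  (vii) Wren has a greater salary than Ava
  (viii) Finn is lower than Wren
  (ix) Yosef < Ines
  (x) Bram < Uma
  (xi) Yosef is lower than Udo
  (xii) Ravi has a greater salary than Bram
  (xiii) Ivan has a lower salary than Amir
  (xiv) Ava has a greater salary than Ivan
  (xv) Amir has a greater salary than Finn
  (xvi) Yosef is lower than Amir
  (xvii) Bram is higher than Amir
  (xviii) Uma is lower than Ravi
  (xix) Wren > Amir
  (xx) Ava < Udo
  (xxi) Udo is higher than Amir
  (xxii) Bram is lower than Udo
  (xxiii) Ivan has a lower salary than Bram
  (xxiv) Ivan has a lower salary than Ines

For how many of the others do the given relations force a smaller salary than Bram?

Directly below Bram: Finn, Ivan, Amir.
One step further: Yosef (4 so far).
Nothing else is reachable below Bram; 4 in all.

4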